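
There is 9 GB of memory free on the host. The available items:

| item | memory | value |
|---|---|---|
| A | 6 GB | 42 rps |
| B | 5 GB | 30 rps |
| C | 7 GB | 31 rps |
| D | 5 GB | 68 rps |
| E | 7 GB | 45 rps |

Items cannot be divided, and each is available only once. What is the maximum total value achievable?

68 rps

Check high-value combinations within 9 GB:
- D: memory 5, value 68
- E: memory 7, value 45
- A: memory 6, value 42
- C: memory 7, value 31
Best: 68 rps.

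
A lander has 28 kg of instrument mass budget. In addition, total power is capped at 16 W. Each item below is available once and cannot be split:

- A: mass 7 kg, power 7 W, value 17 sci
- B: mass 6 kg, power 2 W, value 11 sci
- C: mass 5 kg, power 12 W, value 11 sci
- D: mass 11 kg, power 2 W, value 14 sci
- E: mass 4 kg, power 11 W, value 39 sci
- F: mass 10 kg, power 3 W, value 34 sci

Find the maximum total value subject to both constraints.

Feasible sets respecting both limits:
- D+E+F: mass 25, power 16, value 87
- B+E+F: mass 20, power 16, value 84
- E+F: mass 14, power 14, value 73
- A+D+F: mass 28, power 12, value 65
Best: 87 sci.

87 sci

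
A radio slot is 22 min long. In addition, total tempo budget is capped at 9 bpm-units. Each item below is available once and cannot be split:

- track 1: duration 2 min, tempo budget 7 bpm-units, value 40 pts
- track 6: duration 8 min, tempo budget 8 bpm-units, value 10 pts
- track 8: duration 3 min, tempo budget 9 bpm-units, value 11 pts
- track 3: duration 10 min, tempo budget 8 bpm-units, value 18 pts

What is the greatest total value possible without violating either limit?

40 pts

Feasible sets respecting both limits:
- track 1: duration 2, tempo budget 7, value 40
- track 3: duration 10, tempo budget 8, value 18
- track 8: duration 3, tempo budget 9, value 11
Best: 40 pts.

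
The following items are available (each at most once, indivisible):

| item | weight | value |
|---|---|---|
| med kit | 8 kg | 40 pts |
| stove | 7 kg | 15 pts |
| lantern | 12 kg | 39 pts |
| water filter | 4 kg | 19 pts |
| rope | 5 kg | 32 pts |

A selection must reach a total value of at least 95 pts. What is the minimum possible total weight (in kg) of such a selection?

24

Subsets with value ≥ 95, sorted by total weight:
- med kit+stove+water filter+rope: weight 24, value 106
- med kit+lantern+water filter: weight 24, value 98
- med kit+lantern+rope: weight 25, value 111
- stove+lantern+water filter+rope: weight 28, value 105
Minimum weight: 24 kg.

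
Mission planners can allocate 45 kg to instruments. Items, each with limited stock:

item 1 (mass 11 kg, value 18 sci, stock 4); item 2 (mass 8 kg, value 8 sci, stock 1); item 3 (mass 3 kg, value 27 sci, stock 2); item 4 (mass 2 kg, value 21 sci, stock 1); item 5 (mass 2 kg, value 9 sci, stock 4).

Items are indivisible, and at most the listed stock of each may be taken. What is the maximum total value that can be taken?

147 sci

Top feasible selections:
- 2×item 1 + 2×item 3 + 1×item 4 + 4×item 5: mass 38, value 147
- 3×item 1 + 2×item 3 + 1×item 4 + 2×item 5: mass 45, value 147
- 2×item 1 + 1×item 2 + 2×item 3 + 1×item 4 + 3×item 5: mass 44, value 146
- 2×item 1 + 2×item 3 + 1×item 4 + 3×item 5: mass 36, value 138
Best: 147 sci.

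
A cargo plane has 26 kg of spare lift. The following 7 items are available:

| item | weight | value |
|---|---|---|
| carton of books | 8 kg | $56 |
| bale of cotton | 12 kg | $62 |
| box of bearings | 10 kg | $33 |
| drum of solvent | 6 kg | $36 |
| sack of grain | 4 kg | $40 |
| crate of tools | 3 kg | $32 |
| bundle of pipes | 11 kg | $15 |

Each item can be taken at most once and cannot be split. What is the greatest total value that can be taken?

Check high-value combinations within 26 kg:
- bale of cotton+drum of solvent+sack of grain+crate of tools: weight 12+6+4+3=25, value 62+36+40+32=170
- carton of books+drum of solvent+sack of grain+crate of tools: weight 8+6+4+3=21, value 56+36+40+32=164
- carton of books+box of bearings+sack of grain+crate of tools: weight 8+10+4+3=25, value 56+33+40+32=161
- carton of books+bale of cotton+sack of grain: weight 8+12+4=24, value 56+62+40=158
Best: $170.

$170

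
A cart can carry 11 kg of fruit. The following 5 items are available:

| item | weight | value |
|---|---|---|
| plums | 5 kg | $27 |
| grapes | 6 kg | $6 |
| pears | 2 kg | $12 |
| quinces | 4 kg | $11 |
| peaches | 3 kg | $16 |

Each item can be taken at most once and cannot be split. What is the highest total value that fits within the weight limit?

$55

Check high-value combinations within 11 kg:
- plums+pears+peaches: weight 5+2+3=10, value 27+12+16=55
- plums+pears+quinces: weight 5+2+4=11, value 27+12+11=50
- plums+peaches: weight 5+3=8, value 27+16=43
Best: $55.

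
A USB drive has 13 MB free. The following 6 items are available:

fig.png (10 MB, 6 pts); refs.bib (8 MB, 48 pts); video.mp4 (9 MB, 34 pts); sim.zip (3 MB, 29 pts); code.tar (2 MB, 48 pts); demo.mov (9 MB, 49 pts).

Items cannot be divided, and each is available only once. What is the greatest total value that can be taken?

Check high-value combinations within 13 MB:
- refs.bib+sim.zip+code.tar: size 8+3+2=13, value 48+29+48=125
- code.tar+demo.mov: size 2+9=11, value 48+49=97
- refs.bib+code.tar: size 8+2=10, value 48+48=96
- video.mp4+code.tar: size 9+2=11, value 34+48=82
- sim.zip+demo.mov: size 3+9=12, value 29+49=78
Best: 125 pts.

125 pts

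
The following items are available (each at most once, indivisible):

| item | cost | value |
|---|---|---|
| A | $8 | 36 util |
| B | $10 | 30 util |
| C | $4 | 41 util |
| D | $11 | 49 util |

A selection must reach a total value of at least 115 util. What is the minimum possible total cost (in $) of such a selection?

23

Subsets with value ≥ 115, sorted by total cost:
- A+C+D: cost 23, value 126
- B+C+D: cost 25, value 120
- A+B+D: cost 29, value 115
Minimum cost: 23 $.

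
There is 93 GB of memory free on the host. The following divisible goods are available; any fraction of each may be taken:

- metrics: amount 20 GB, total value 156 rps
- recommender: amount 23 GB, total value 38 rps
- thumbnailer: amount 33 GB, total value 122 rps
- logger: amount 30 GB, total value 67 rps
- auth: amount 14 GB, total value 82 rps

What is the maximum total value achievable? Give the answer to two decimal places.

Take in order of value per unit:
- metrics (156/20 per unit): all 20 → value 156, running total 156.00
- auth (82/14 per unit): all 14 → value 82, running total 238.00
- thumbnailer (122/33 per unit): all 33 → value 122, running total 360.00
- logger (67/30 per unit): 26 of 30 → value 26×67/30 = 58.0667, running total 418.07
Total 418.07.

418.07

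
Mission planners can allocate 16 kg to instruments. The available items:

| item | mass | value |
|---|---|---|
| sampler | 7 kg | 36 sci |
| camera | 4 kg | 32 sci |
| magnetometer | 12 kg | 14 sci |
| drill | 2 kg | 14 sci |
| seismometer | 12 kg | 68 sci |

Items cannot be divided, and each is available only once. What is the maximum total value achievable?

Check high-value combinations within 16 kg:
- camera+seismometer: mass 4+12=16, value 32+68=100
- sampler+camera+drill: mass 7+4+2=13, value 36+32+14=82
- drill+seismometer: mass 2+12=14, value 14+68=82
- sampler+camera: mass 7+4=11, value 36+32=68
- seismometer: mass 12, value 68
Best: 100 sci.

100 sci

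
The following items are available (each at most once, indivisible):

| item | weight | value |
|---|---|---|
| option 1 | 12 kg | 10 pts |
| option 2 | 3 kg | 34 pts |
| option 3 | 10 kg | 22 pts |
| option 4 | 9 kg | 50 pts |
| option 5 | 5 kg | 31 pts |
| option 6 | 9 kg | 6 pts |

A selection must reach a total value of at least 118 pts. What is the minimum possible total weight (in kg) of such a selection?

Subsets with value ≥ 118, sorted by total weight:
- option 2+option 4+option 5+option 6: weight 26, value 121
- option 2+option 3+option 4+option 5: weight 27, value 137
- option 1+option 2+option 4+option 5: weight 29, value 125
- option 2+option 3+option 4+option 5+option 6: weight 36, value 143
Minimum weight: 26 kg.

26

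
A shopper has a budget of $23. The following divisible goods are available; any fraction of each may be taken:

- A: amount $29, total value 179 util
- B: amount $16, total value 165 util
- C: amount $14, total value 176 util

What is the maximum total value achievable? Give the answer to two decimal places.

268.81

Take in order of value per unit:
- C (176/14 per unit): all 14 → value 176, running total 176.00
- B (165/16 per unit): 9 of 16 → value 9×165/16 = 92.8125, running total 268.81
Total 268.81.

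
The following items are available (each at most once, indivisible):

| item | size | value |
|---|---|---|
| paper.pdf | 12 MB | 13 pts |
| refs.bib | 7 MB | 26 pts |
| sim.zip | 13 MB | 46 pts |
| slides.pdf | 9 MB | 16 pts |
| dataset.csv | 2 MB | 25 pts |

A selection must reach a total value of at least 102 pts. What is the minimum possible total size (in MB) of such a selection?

Subsets with value ≥ 102, sorted by total size:
- refs.bib+sim.zip+slides.pdf+dataset.csv: size 31, value 113
- paper.pdf+refs.bib+sim.zip+dataset.csv: size 34, value 110
- paper.pdf+refs.bib+sim.zip+slides.pdf+dataset.csv: size 43, value 126
Minimum size: 31 MB.

31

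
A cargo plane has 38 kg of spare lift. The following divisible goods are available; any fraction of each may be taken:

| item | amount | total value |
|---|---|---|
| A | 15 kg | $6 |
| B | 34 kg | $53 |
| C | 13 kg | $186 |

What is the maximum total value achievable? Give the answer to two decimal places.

Take in order of value per unit:
- C (186/13 per unit): all 13 → value 186, running total 186.00
- B (53/34 per unit): 25 of 34 → value 25×53/34 = 38.9706, running total 224.97
Total 224.97.

224.97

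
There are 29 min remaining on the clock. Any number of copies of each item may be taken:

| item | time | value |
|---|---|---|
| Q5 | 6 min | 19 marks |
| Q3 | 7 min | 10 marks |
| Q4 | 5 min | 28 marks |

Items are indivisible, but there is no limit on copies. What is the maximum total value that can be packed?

Best value-per-unit is Q4 at 28/5, and filling with it alone uses time 5×5=25. No mix of the others beats 5×28 = 140.

140 marks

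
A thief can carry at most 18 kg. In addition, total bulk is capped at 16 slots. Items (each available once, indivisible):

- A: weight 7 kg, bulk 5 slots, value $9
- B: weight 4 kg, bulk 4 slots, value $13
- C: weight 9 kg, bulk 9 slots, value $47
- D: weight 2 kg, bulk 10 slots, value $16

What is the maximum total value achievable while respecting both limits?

Feasible sets respecting both limits:
- B+C: weight 13, bulk 13, value 60
- A+C: weight 16, bulk 14, value 56
- C: weight 9, bulk 9, value 47
Best: $60.

$60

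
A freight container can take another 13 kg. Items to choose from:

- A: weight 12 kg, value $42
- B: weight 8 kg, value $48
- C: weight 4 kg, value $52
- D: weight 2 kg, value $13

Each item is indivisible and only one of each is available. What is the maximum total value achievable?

Check high-value combinations within 13 kg:
- B+C: weight 8+4=12, value 48+52=100
- C+D: weight 4+2=6, value 52+13=65
- B+D: weight 8+2=10, value 48+13=61
Best: $100.

$100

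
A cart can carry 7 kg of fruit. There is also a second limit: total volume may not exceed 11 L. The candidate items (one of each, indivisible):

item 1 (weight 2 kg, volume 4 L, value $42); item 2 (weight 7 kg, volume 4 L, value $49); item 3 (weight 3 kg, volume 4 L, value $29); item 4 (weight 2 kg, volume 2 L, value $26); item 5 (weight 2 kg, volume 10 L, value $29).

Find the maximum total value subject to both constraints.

$97

Feasible sets respecting both limits:
- item 1+item 3+item 4: weight 7, volume 10, value 97
- item 1+item 3: weight 5, volume 8, value 71
- item 1+item 4: weight 4, volume 6, value 68
Best: $97.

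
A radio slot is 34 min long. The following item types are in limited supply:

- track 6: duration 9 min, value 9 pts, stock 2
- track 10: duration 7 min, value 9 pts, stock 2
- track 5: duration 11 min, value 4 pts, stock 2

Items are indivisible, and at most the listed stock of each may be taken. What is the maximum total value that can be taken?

36 pts

Best selections within duration 34 and stock limits:
- 2×track 6 + 2×track 10: duration 32, value 36
- 1×track 6 + 2×track 10 + 1×track 5: duration 34, value 31
- 1×track 6 + 2×track 10: duration 23, value 27
- 2×track 6 + 1×track 10: duration 25, value 27
Best: 36 pts.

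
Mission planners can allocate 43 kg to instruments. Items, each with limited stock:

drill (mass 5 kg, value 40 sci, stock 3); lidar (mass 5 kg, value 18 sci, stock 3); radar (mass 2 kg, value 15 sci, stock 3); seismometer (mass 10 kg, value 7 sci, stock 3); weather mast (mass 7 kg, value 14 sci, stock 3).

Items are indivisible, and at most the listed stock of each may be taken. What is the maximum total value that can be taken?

Best selections within mass 43 and stock limits:
- 3×drill + 3×lidar + 3×radar + 1×weather mast: mass 43, value 233
- 3×drill + 3×lidar + 3×radar: mass 36, value 219
Best: 233 sci.

233 sci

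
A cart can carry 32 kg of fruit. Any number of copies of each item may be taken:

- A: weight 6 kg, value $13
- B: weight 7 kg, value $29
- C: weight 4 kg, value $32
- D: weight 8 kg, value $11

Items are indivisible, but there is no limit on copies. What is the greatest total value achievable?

Best value-per-unit is C at 32/4, and filling with it alone uses weight 8×4=32. No mix of the others beats 8×32 = 256.

$256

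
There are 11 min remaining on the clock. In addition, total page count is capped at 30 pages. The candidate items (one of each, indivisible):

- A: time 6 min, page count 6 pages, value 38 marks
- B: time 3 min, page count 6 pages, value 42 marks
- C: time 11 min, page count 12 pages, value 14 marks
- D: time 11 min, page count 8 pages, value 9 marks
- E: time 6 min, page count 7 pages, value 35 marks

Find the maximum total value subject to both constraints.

Feasible sets respecting both limits:
- A+B: time 9, page count 12, value 80
- B+E: time 9, page count 13, value 77
- B: time 3, page count 6, value 42
Best: 80 marks.

80 marks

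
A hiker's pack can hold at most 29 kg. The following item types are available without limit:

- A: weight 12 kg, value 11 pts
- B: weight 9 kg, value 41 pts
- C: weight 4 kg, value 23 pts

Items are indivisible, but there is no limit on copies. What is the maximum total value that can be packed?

161 pts

Best value-per-unit is C at 23/4, and filling with it alone uses weight 7×4=28. No mix of the others beats 7×23 = 161.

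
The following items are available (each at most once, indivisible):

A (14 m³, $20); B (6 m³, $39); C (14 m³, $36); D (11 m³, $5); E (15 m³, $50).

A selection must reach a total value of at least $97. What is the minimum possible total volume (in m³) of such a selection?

Subsets with value ≥ 97, sorted by total volume:
- B+C+E: volume 35, value 125
- A+B+E: volume 35, value 109
- A+C+E: volume 43, value 106
- A+B+C+D: volume 45, value 100
Minimum volume: 35 m³.

35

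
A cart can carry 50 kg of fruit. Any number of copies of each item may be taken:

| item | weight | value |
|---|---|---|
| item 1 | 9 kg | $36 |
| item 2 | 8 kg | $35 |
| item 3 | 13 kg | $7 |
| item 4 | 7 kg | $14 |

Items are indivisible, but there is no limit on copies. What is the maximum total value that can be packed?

Best value-per-unit is item 2 at 35/8; filling with it alone gives 6×35 = 210.
Optimal mix: 2×item 1 + 4×item 2 → weight 50, value 212.

$212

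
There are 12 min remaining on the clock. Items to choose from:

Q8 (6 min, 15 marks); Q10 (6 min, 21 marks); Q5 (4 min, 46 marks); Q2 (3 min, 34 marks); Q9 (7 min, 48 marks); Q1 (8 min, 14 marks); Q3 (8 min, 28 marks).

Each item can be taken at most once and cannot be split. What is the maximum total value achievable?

94 marks

Check high-value combinations within 12 min:
- Q5+Q9: time 4+7=11, value 46+48=94
- Q2+Q9: time 3+7=10, value 34+48=82
- Q5+Q2: time 4+3=7, value 46+34=80
- Q5+Q3: time 4+8=12, value 46+28=74
Best: 94 marks.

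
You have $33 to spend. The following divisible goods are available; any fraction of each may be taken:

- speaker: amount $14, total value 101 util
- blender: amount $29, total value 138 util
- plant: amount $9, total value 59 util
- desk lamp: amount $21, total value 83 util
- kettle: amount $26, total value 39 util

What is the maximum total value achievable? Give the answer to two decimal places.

207.59

Take in order of value per unit:
- speaker (101/14 per unit): all 14 → value 101, running total 101.00
- plant (59/9 per unit): all 9 → value 59, running total 160.00
- blender (138/29 per unit): 10 of 29 → value 10×138/29 = 47.5862, running total 207.59
Total 207.59.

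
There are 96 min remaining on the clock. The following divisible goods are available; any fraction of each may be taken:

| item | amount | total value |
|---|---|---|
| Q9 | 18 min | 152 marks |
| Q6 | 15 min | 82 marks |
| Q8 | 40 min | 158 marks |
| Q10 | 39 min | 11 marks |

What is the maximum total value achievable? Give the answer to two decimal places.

398.49

Take in order of value per unit:
- Q9 (152/18 per unit): all 18 → value 152, running total 152.00
- Q6 (82/15 per unit): all 15 → value 82, running total 234.00
- Q8 (158/40 per unit): all 40 → value 158, running total 392.00
- Q10 (11/39 per unit): 23 of 39 → value 23×11/39 = 6.4872, running total 398.49
Total 398.49.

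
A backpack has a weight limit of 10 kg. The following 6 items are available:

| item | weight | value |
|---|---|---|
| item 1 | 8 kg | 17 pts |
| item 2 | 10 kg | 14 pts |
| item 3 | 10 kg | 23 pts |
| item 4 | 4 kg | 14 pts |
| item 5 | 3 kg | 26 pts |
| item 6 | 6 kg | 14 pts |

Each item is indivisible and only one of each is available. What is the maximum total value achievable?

40 pts

Check high-value combinations within 10 kg:
- item 4+item 5: weight 4+3=7, value 14+26=40
- item 5+item 6: weight 3+6=9, value 26+14=40
- item 4+item 6: weight 4+6=10, value 14+14=28
- item 5: weight 3, value 26
Best: 40 pts.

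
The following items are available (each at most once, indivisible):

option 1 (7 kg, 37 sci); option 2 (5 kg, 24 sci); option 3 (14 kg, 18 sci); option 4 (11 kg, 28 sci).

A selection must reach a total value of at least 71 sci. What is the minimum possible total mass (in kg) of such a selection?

Subsets with value ≥ 71, sorted by total mass:
- option 1+option 2+option 4: mass 23, value 89
- option 1+option 2+option 3: mass 26, value 79
- option 1+option 3+option 4: mass 32, value 83
- option 1+option 2+option 3+option 4: mass 37, value 107
Minimum mass: 23 kg.

23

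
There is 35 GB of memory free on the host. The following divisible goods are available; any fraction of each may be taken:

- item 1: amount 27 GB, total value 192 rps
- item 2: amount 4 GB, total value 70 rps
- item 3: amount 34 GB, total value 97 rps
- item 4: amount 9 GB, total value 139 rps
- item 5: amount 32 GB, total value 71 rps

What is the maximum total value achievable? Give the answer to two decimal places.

Take in order of value per unit:
- item 2 (70/4 per unit): all 4 → value 70, running total 70.00
- item 4 (139/9 per unit): all 9 → value 139, running total 209.00
- item 1 (192/27 per unit): 22 of 27 → value 22×192/27 = 156.4444, running total 365.44
Total 365.44.

365.44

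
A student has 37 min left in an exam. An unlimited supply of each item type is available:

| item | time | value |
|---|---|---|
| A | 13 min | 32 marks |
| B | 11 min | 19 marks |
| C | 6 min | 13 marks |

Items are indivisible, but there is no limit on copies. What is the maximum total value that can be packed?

84 marks

Best value-per-unit is A at 32/13; filling with it alone gives 2×32 = 64.
Optimal mix: 1×A + 4×C → time 37, value 84.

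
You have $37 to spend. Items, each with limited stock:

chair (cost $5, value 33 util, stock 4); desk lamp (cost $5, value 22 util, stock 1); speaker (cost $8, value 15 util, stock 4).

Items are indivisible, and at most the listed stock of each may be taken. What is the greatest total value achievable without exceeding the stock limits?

169 util

Top feasible selections:
- 4×chair + 1×desk lamp + 1×speaker: cost 33, value 169
- 4×chair + 2×speaker: cost 36, value 162
Best: 169 util.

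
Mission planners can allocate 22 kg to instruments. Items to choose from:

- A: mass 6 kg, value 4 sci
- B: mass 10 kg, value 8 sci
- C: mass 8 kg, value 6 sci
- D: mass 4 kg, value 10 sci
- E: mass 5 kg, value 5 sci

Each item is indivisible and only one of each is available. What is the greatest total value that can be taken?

Check high-value combinations within 22 kg:
- B+C+D: mass 10+8+4=22, value 8+6+10=24
- B+D+E: mass 10+4+5=19, value 8+10+5=23
- A+B+D: mass 6+10+4=20, value 4+8+10=22
- C+D+E: mass 8+4+5=17, value 6+10+5=21
- A+C+D: mass 6+8+4=18, value 4+6+10=20
Best: 24 sci.

24 sci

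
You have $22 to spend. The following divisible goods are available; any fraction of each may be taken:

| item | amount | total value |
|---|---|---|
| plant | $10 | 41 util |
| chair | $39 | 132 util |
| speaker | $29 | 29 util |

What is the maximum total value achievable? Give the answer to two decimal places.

Take in order of value per unit:
- plant (41/10 per unit): all 10 → value 41, running total 41.00
- chair (132/39 per unit): 12 of 39 → value 12×132/39 = 40.6154, running total 81.62
Total 81.62.

81.62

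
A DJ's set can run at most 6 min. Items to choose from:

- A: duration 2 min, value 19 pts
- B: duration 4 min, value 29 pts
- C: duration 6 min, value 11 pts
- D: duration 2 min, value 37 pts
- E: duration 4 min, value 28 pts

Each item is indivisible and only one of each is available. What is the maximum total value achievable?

66 pts

Check high-value combinations within 6 min:
- B+D: duration 4+2=6, value 29+37=66
- D+E: duration 2+4=6, value 37+28=65
- A+D: duration 2+2=4, value 19+37=56
Best: 66 pts.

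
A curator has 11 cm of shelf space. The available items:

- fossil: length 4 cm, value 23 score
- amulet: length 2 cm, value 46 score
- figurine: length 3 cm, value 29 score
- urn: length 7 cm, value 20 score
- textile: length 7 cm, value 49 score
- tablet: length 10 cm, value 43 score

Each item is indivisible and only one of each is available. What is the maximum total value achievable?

Check high-value combinations within 11 cm:
- fossil+amulet+figurine: length 4+2+3=9, value 23+46+29=98
- amulet+textile: length 2+7=9, value 46+49=95
- figurine+textile: length 3+7=10, value 29+49=78
- amulet+figurine: length 2+3=5, value 46+29=75
Best: 98 score.

98 score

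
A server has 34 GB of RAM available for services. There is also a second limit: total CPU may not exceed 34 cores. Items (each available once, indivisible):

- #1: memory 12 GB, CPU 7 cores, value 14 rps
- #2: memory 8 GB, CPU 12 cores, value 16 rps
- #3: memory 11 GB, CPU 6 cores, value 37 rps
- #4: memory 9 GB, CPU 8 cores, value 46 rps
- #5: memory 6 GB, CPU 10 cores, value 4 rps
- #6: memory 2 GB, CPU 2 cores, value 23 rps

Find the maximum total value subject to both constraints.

Feasible sets respecting both limits:
- #2+#3+#4+#6: memory 30, CPU 28, value 122
- #1+#3+#4+#6: memory 34, CPU 23, value 120
- #3+#4+#5+#6: memory 28, CPU 26, value 110
Best: 122 rps.

122 rps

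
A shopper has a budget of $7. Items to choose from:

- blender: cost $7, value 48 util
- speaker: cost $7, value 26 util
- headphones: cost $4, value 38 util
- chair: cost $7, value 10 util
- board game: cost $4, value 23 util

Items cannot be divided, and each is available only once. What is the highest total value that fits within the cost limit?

48 util

Check high-value combinations within $7:
- blender: cost 7, value 48
- headphones: cost 4, value 38
- speaker: cost 7, value 26
Best: 48 util.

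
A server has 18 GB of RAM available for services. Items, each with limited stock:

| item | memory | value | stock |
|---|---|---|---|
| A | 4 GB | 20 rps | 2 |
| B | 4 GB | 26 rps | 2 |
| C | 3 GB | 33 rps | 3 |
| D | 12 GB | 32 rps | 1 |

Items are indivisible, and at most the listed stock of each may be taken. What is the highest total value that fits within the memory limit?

Top feasible selections:
- 2×B + 3×C: memory 17, value 151
- 1×A + 1×B + 3×C: memory 17, value 145
Best: 151 rps.

151 rps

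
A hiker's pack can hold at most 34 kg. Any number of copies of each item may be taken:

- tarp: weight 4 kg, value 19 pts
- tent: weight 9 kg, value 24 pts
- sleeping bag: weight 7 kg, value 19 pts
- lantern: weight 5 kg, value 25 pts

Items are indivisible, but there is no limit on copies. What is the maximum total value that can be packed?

169 pts

Best value-per-unit is lantern at 25/5; filling with it alone gives 6×25 = 150.
Optimal mix: 1×tarp + 6×lantern → weight 34, value 169.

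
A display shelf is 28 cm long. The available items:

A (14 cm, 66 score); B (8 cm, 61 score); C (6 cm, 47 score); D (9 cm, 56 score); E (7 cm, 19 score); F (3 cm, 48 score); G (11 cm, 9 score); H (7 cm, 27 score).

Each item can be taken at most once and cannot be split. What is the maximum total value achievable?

Check high-value combinations within 28 cm:
- B+C+D+F: length 8+6+9+3=26, value 61+47+56+48=212
- B+D+F+H: length 8+9+3+7=27, value 61+56+48+27=192
- B+D+E+F: length 8+9+7+3=27, value 61+56+19+48=184
- B+C+F+H: length 8+6+3+7=24, value 61+47+48+27=183
Best: 212 score.

212 score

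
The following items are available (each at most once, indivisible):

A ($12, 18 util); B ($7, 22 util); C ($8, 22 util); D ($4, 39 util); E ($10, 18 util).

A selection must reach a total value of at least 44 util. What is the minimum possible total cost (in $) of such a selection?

Subsets with value ≥ 44, sorted by total cost:
- B+D: cost 11, value 61
- C+D: cost 12, value 61
- D+E: cost 14, value 57
- B+C: cost 15, value 44
Minimum cost: 11 $.

11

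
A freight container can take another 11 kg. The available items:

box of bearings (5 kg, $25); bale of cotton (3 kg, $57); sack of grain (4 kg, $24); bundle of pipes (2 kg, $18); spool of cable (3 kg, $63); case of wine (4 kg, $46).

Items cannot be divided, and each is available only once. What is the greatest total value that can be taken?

Check high-value combinations within 11 kg:
- bale of cotton+spool of cable+case of wine: weight 3+3+4=10, value 57+63+46=166
- box of bearings+bale of cotton+spool of cable: weight 5+3+3=11, value 25+57+63=145
- bale of cotton+sack of grain+spool of cable: weight 3+4+3=10, value 57+24+63=144
- bale of cotton+bundle of pipes+spool of cable: weight 3+2+3=8, value 57+18+63=138
Best: $166.

$166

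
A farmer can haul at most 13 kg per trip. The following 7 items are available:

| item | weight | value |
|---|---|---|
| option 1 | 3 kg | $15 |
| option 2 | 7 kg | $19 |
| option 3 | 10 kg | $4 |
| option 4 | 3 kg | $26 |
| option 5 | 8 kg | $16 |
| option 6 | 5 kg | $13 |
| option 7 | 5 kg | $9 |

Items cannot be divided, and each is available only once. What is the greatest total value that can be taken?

Check high-value combinations within 13 kg:
- option 1+option 2+option 4: weight 3+7+3=13, value 15+19+26=60
- option 1+option 4+option 6: weight 3+3+5=11, value 15+26+13=54
- option 1+option 4+option 7: weight 3+3+5=11, value 15+26+9=50
- option 4+option 6+option 7: weight 3+5+5=13, value 26+13+9=48
- option 2+option 4: weight 7+3=10, value 19+26=45
Best: $60.

$60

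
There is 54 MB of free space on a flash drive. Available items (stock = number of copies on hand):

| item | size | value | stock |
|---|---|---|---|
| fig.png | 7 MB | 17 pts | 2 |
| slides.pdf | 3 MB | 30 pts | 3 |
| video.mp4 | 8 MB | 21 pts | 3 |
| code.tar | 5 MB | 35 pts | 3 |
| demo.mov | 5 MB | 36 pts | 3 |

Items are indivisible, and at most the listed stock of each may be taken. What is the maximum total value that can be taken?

341 pts

Best selections within size 54 and stock limits:
- 1×fig.png + 3×slides.pdf + 1×video.mp4 + 3×code.tar + 3×demo.mov: size 54, value 341
- 2×fig.png + 3×slides.pdf + 3×code.tar + 3×demo.mov: size 53, value 337
- 3×slides.pdf + 1×video.mp4 + 3×code.tar + 3×demo.mov: size 47, value 324
Best: 341 pts.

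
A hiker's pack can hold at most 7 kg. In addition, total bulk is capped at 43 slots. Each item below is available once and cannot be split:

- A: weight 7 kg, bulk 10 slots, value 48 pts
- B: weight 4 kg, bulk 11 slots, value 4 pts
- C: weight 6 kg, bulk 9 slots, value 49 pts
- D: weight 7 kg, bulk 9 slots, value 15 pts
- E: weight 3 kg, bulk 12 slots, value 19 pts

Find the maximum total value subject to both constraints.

49 pts

Feasible sets respecting both limits:
- C: weight 6, bulk 9, value 49
- A: weight 7, bulk 10, value 48
- B+E: weight 7, bulk 23, value 23
Best: 49 pts.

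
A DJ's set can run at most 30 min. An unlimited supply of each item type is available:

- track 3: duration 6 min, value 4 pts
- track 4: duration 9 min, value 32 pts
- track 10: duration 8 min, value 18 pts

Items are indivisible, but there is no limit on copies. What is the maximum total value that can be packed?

96 pts

Best value-per-unit is track 4 at 32/9, and filling with it alone uses duration 3×9=27. No mix of the others beats 3×32 = 96.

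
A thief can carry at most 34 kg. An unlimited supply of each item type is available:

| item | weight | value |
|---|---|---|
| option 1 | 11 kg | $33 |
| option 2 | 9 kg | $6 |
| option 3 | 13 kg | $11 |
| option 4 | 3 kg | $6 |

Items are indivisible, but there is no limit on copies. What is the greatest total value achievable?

Best value-per-unit is option 1 at 33/11, and filling with it alone uses weight 3×11=33. No mix of the others beats 3×33 = 99.

$99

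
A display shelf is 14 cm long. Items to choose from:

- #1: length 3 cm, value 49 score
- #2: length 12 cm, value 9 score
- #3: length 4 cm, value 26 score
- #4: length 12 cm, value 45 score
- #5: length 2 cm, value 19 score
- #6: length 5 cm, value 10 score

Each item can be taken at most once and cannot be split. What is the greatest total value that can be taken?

104 score

Check high-value combinations within 14 cm:
- #1+#3+#5+#6: length 3+4+2+5=14, value 49+26+19+10=104
- #1+#3+#5: length 3+4+2=9, value 49+26+19=94
- #1+#3+#6: length 3+4+5=12, value 49+26+10=85
- #1+#5+#6: length 3+2+5=10, value 49+19+10=78
- #1+#3: length 3+4=7, value 49+26=75
Best: 104 score.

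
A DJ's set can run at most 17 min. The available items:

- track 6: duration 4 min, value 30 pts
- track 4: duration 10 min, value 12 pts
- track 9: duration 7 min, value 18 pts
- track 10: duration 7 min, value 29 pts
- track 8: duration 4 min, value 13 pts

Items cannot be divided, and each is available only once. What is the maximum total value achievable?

Check high-value combinations within 17 min:
- track 6+track 10+track 8: duration 4+7+4=15, value 30+29+13=72
- track 6+track 9+track 8: duration 4+7+4=15, value 30+18+13=61
- track 6+track 10: duration 4+7=11, value 30+29=59
- track 6+track 9: duration 4+7=11, value 30+18=48
Best: 72 pts.

72 pts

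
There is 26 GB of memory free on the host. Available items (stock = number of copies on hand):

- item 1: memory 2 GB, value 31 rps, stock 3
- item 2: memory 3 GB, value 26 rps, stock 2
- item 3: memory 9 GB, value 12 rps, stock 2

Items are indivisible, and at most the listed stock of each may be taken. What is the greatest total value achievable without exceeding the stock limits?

Top feasible selections:
- 3×item 1 + 2×item 2 + 1×item 3: memory 21, value 157
- 3×item 1 + 2×item 2: memory 12, value 145
- 3×item 1 + 1×item 2 + 1×item 3: memory 18, value 131
Best: 157 rps.

157 rps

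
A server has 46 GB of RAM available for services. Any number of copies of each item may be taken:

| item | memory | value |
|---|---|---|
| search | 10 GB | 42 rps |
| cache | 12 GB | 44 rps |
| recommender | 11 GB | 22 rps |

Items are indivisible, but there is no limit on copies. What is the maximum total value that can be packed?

Best value-per-unit is search at 42/10; filling with it alone gives 4×42 = 168.
Optimal mix: 1×search + 3×cache → memory 46, value 174.

174 rps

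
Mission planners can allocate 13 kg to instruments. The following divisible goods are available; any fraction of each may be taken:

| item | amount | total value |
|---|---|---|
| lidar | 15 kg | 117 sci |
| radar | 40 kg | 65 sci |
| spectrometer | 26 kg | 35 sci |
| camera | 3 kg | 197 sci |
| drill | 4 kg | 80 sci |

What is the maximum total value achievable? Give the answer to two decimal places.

323.80

Take in order of value per unit:
- camera (197/3 per unit): all 3 → value 197, running total 197.00
- drill (80/4 per unit): all 4 → value 80, running total 277.00
- lidar (117/15 per unit): 6 of 15 → value 6×117/15 = 46.8000, running total 323.80
Total 323.80.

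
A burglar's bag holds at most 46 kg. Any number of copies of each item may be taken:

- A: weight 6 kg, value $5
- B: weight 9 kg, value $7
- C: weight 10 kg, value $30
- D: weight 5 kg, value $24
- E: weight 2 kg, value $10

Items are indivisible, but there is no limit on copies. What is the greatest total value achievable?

Best value-per-unit is E at 10/2, and filling with it alone uses weight 23×2=46. No mix of the others beats 23×10 = 230.

$230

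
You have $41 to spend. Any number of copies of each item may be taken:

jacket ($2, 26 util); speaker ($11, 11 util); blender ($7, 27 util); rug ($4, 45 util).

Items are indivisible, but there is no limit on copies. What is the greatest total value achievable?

520 util

Best value-per-unit is jacket at 26/2, and filling with it alone uses cost 20×2=40. No mix of the others beats 20×26 = 520.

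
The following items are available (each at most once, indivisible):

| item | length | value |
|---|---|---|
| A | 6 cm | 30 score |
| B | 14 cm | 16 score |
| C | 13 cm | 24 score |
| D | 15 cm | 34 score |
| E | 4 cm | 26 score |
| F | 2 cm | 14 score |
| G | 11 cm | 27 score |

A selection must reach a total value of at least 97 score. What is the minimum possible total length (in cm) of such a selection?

Subsets with value ≥ 97, sorted by total length:
- A+E+F+G: length 23, value 97
- A+D+E+F: length 27, value 104
- D+E+F+G: length 32, value 101
- A+C+E+G: length 34, value 107
Minimum length: 23 cm.

23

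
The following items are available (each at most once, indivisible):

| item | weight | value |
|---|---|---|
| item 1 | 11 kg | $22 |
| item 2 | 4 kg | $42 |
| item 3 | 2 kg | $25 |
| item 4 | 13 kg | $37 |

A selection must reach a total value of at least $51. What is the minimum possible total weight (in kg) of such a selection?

Subsets with value ≥ 51, sorted by total weight:
- item 2+item 3: weight 6, value 67
- item 1+item 2: weight 15, value 64
- item 3+item 4: weight 15, value 62
Minimum weight: 6 kg.

6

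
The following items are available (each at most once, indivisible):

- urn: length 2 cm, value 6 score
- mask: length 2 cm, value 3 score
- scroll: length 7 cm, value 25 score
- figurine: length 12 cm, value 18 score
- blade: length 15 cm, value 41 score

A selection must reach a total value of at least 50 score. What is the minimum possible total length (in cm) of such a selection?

19

Subsets with value ≥ 50, sorted by total length:
- urn+mask+blade: length 19, value 50
- scroll+blade: length 22, value 66
- urn+mask+scroll+figurine: length 23, value 52
Minimum length: 19 cm.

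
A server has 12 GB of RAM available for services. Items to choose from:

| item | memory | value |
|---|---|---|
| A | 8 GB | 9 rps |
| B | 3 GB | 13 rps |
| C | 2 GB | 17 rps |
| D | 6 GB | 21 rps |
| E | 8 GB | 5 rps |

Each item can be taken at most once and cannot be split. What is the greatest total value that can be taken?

51 rps

Check high-value combinations within 12 GB:
- B+C+D: memory 3+2+6=11, value 13+17+21=51
- C+D: memory 2+6=8, value 17+21=38
- B+D: memory 3+6=9, value 13+21=34
- B+C: memory 3+2=5, value 13+17=30
- A+C: memory 8+2=10, value 9+17=26
Best: 51 rps.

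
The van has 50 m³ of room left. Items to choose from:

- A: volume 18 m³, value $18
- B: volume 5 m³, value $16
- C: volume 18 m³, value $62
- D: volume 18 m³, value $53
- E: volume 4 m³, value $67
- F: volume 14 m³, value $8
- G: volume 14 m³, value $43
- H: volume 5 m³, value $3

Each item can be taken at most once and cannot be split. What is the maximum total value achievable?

Check high-value combinations within 50 m³:
- B+C+D+E+H: volume 5+18+18+4+5=50, value 16+62+53+67+3=201
- B+C+D+E: volume 5+18+18+4=45, value 16+62+53+67=198
- B+C+E+G+H: volume 5+18+4+14+5=46, value 16+62+67+43+3=191
Best: $201.

$201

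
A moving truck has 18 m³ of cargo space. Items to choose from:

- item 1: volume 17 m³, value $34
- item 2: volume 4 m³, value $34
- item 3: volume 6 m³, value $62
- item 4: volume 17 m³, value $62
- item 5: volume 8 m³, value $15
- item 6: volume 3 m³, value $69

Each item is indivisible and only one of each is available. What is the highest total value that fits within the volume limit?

$165

Check high-value combinations within 18 m³:
- item 2+item 3+item 6: volume 4+6+3=13, value 34+62+69=165
- item 3+item 5+item 6: volume 6+8+3=17, value 62+15+69=146
- item 3+item 6: volume 6+3=9, value 62+69=131
- item 2+item 5+item 6: volume 4+8+3=15, value 34+15+69=118
Best: $165.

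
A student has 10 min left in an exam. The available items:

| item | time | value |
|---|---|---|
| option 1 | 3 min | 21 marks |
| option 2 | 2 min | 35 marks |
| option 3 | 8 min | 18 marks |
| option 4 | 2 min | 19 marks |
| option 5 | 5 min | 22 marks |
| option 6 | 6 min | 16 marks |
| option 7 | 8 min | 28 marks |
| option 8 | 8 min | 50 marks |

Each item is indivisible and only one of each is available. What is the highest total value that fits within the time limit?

85 marks

This is a 0/1 knapsack; check combinations near the capacity.
- option 2+option 8: time 2+8=10, value 35+50=85
- option 1+option 2+option 5: time 3+2+5=10, value 21+35+22=78
- option 2+option 4+option 5: time 2+2+5=9, value 35+19+22=76
- option 1+option 2+option 4: time 3+2+2=7, value 21+35+19=75
- option 2+option 4+option 6: time 2+2+6=10, value 35+19+16=70
Best: 85 marks.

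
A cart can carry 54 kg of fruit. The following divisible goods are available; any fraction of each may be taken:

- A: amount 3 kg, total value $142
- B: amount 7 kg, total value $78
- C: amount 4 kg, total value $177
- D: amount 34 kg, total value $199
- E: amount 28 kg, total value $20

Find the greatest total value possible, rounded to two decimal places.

600.29

Take in order of value per unit:
- A (142/3 per unit): all 3 → value 142, running total 142.00
- C (177/4 per unit): all 4 → value 177, running total 319.00
- B (78/7 per unit): all 7 → value 78, running total 397.00
- D (199/34 per unit): all 34 → value 199, running total 596.00
- E (20/28 per unit): 6 of 28 → value 6×20/28 = 4.2857, running total 600.29
Total 600.29.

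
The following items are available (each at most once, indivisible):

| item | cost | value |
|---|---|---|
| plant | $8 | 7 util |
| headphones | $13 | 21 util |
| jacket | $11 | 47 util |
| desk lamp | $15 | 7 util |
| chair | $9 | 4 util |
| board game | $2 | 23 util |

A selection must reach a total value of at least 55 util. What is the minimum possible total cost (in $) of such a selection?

Subsets with value ≥ 55, sorted by total cost:
- jacket+board game: cost 13, value 70
- plant+jacket+board game: cost 21, value 77
Minimum cost: 13 $.

13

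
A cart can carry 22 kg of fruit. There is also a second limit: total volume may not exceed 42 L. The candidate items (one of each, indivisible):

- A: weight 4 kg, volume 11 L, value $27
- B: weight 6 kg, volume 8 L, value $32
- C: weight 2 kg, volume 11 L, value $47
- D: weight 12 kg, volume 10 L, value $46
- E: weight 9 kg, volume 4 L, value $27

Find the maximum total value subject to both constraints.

Feasible sets respecting both limits:
- A+B+C+E: weight 21, volume 34, value 133
- B+C+D: weight 20, volume 29, value 125
- A+C+D: weight 18, volume 32, value 120
Best: $133.

$133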